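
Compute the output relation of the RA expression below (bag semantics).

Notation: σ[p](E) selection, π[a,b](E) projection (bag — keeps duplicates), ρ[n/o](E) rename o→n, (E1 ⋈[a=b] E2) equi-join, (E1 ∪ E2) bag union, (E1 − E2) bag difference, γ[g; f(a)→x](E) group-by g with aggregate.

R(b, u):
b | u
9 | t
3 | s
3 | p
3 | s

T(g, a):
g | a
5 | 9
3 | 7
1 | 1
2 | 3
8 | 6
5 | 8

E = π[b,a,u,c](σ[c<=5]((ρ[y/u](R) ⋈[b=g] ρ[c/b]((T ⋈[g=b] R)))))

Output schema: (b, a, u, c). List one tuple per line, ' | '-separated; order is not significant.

Row counts bottom-up:
  R → 4
  ρ[y/u](R) → 4
  T → 6
  R → 4
  (T ⋈[g=b] R) → 3
  ρ[c/b]((T ⋈[g=b] R)) → 3
  (ρ[y/u](R) ⋈[b=g] ρ[c/b]((T ⋈[g=b] R))) → 9
  σ[c<=5]((ρ[y/u](R) ⋈[b=g] ρ[c/b]((T ⋈[g=b] R)))) → 9
  π[b,a,u,c](σ[c<=5]((ρ[y/u](R) ⋈[b=g] ρ[c/b]((T ⋈[g=b] R))))) → 9

== RESULT ==
b | a | u | c
3 | 7 | p | 3
3 | 7 | p | 3
3 | 7 | p | 3
3 | 7 | s | 3
3 | 7 | s | 3
3 | 7 | s | 3
3 | 7 | s | 3
3 | 7 | s | 3
3 | 7 | s | 3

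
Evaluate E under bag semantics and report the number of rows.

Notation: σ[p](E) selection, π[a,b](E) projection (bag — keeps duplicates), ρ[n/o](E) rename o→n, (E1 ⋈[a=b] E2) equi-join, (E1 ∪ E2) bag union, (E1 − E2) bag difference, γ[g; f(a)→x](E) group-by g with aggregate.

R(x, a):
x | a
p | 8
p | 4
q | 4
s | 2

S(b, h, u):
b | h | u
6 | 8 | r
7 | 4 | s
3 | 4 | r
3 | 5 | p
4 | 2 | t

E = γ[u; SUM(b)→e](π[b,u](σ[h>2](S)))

Subexpression sizes:
  S → 5
  σ[h>2](S) → 4
  π[b,u](σ[h>2](S)) → 4
  γ[u; SUM(b)→e](π[b,u](σ[h>2](S))) → 3

|E| = 3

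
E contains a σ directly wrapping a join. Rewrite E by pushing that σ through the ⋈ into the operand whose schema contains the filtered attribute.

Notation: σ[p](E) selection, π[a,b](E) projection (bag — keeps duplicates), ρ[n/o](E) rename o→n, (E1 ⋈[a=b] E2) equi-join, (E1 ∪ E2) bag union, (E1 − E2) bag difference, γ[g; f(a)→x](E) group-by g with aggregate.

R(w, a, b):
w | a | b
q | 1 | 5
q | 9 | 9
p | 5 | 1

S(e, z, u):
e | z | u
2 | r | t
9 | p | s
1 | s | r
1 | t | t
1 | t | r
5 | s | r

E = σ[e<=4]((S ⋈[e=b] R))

σ filters on e, owned by the left side.
E' = (σ[e<=4](S) ⋈[e=b] R)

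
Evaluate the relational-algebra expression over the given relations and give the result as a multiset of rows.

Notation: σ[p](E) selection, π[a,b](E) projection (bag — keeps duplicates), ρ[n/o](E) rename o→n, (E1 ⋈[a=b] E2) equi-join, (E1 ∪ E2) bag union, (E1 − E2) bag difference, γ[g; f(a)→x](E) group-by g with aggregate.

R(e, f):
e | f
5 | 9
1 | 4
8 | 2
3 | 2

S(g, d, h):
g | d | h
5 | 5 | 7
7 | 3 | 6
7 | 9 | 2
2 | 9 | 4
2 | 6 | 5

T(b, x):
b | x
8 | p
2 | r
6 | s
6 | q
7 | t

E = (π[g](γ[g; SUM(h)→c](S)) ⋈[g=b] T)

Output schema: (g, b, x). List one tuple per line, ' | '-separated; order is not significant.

Subexpression sizes:
  S → 5
  γ[g; SUM(h)→c](S) → 3
  π[g](γ[g; SUM(h)→c](S)) → 3
  T → 5
  (π[g](γ[g; SUM(h)→c](S)) ⋈[g=b] T) → 2

== RESULT ==
g | b | x
2 | 2 | r
7 | 7 | t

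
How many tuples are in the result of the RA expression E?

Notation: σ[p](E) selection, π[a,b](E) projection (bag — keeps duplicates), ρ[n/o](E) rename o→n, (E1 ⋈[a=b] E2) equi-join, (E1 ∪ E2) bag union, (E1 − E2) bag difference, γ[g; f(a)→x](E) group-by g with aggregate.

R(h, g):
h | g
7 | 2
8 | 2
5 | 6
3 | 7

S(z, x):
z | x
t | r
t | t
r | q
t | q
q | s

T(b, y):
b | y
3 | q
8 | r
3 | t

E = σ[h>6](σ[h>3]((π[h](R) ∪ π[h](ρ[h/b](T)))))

Per-node cardinality:
  R → 4
  π[h](R) → 4
  T → 3
  ρ[h/b](T) → 3
  π[h](ρ[h/b](T)) → 3
  (π[h](R) ∪ π[h](ρ[h/b](T))) → 7
  σ[h>3]((π[h](R) ∪ π[h](ρ[h/b](T)))) → 4
  σ[h>6](σ[h>3]((π[h](R) ∪ π[h](ρ[h/b](T))))) → 3

|E| = 3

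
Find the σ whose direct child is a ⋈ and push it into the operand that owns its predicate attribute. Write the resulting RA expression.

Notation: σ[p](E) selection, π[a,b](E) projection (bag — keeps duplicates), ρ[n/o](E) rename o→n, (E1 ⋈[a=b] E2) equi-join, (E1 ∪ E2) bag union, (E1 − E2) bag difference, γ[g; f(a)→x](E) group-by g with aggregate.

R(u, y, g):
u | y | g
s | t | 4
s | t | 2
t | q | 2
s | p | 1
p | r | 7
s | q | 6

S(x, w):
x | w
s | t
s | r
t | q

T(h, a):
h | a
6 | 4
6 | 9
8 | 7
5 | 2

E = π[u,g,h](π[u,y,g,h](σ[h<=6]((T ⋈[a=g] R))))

σ filters on h, owned by the left side.
E' = π[u,g,h](π[u,y,g,h]((σ[h<=6](T) ⋈[a=g] R)))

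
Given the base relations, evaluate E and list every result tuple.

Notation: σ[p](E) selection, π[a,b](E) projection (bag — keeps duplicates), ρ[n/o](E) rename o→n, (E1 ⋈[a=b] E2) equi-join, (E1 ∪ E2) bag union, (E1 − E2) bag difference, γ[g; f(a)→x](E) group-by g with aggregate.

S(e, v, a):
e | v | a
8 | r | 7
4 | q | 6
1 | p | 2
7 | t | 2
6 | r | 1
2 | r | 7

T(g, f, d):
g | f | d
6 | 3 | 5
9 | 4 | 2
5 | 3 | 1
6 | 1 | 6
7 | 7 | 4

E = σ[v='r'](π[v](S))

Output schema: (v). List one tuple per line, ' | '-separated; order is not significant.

Row counts bottom-up:
  S → 6
  π[v](S) → 6
  σ[v='r'](π[v](S)) → 3

== RESULT ==
v
r
r
r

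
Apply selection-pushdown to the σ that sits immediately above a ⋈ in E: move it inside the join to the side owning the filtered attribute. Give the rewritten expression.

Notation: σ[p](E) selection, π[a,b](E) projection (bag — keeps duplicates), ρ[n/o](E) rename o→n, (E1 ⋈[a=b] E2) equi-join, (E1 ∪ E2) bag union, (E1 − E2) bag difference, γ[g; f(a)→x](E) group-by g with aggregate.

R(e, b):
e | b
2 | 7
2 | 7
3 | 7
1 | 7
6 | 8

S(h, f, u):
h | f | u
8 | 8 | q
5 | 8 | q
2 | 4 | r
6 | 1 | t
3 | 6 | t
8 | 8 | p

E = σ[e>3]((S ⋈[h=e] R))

σ filters on e, owned by the right side.
E' = (S ⋈[h=e] σ[e>3](R))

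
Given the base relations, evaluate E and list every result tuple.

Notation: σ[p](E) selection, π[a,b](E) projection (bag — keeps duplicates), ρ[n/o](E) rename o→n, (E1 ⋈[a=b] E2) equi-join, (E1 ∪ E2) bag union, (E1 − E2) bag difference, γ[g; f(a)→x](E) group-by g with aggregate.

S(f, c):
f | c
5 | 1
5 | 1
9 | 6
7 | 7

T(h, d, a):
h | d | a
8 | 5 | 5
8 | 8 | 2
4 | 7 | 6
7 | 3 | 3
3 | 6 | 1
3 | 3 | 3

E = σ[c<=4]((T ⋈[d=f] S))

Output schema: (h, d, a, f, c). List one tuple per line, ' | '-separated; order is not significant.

Row counts bottom-up:
  T → 6
  S → 4
  (T ⋈[d=f] S) → 3
  σ[c<=4]((T ⋈[d=f] S)) → 2

== RESULT ==
h | d | a | f | c
8 | 5 | 5 | 5 | 1
8 | 5 | 5 | 5 | 1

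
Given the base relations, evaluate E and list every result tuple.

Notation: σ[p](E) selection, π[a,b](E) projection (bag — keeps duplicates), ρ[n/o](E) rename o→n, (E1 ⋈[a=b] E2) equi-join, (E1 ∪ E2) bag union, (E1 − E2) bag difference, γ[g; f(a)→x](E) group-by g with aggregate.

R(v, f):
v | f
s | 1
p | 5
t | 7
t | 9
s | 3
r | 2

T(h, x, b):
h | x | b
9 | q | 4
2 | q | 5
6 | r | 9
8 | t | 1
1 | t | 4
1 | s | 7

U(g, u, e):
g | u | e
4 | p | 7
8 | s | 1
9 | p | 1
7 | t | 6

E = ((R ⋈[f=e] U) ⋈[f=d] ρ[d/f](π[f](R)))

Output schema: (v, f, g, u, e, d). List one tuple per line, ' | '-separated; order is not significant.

Stepwise |·|:
  R → 6
  U → 4
  (R ⋈[f=e] U) → 3
  R → 6
  π[f](R) → 6
  ρ[d/f](π[f](R)) → 6
  ((R ⋈[f=e] U) ⋈[f=d] ρ[d/f](π[f](R))) → 3

== RESULT ==
v | f | g | u | e | d
s | 1 | 8 | s | 1 | 1
s | 1 | 9 | p | 1 | 1
t | 7 | 4 | p | 7 | 7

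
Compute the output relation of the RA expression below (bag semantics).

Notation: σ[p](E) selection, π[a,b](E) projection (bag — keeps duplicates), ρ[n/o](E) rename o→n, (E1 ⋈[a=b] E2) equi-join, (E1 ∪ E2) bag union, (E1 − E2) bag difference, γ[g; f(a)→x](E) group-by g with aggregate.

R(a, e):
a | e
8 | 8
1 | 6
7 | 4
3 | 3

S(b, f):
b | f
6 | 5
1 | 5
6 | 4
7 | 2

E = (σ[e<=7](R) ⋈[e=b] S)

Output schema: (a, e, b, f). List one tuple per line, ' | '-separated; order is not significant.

Per-node cardinality:
  R → 4
  σ[e<=7](R) → 3
  S → 4
  (σ[e<=7](R) ⋈[e=b] S) → 2

== RESULT ==
a | e | b | f
1 | 6 | 6 | 4
1 | 6 | 6 | 5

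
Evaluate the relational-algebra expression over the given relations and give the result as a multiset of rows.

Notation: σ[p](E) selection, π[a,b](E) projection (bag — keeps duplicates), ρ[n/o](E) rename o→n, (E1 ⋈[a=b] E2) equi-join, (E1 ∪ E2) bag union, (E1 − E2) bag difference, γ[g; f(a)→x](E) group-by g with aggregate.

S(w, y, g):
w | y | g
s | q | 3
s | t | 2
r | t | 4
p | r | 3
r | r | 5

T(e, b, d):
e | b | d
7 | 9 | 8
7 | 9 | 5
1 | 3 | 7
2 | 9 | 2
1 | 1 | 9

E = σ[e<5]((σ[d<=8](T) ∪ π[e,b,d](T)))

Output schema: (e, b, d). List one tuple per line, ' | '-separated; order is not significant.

Per-node cardinality:
  T → 5
  σ[d<=8](T) → 4
  T → 5
  π[e,b,d](T) → 5
  (σ[d<=8](T) ∪ π[e,b,d](T)) → 9
  σ[e<5]((σ[d<=8](T) ∪ π[e,b,d](T))) → 5

== RESULT ==
e | b | d
1 | 1 | 9
1 | 3 | 7
1 | 3 | 7
2 | 9 | 2
2 | 9 | 2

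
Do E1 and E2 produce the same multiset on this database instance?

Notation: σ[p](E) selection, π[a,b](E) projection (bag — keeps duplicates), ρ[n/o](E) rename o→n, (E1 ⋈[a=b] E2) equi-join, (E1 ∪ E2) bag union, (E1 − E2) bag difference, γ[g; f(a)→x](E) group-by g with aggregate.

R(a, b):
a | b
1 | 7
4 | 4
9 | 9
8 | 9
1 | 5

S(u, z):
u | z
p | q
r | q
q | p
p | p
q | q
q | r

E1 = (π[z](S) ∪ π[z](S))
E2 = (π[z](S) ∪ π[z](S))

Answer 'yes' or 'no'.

E1 subexpression sizes:
  S → 6
  π[z](S) → 6
  S → 6
  π[z](S) → 6
  (π[z](S) ∪ π[z](S)) → 12
E2 subexpression sizes:
  S → 6
  π[z](S) → 6
  S → 6
  π[z](S) → 6
  (π[z](S) ∪ π[z](S)) → 12

E1 and E2 produce the same multiset:
z
p
p
p
p
q
q
q
q
q
q
r
r

yes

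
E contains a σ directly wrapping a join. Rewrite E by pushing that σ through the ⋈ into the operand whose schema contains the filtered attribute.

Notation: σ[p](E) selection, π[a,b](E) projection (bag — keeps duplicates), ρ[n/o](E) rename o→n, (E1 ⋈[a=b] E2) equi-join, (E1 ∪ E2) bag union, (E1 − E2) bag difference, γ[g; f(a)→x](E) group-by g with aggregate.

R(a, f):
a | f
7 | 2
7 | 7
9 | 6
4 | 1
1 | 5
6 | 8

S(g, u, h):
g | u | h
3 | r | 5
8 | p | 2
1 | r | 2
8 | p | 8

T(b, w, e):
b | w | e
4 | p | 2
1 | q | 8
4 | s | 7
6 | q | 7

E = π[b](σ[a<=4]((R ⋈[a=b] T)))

σ filters on a, owned by the left side.
E' = π[b]((σ[a<=4](R) ⋈[a=b] T))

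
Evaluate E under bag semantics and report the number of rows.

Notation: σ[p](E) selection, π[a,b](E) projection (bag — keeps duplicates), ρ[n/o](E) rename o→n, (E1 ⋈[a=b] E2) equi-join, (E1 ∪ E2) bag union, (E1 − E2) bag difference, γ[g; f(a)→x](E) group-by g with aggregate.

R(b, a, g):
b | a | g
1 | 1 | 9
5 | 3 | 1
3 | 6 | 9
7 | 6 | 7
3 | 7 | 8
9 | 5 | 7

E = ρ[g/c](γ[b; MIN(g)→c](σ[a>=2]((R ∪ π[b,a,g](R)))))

Stepwise |·|:
  R → 6
  R → 6
  π[b,a,g](R) → 6
  (R ∪ π[b,a,g](R)) → 12
  σ[a>=2]((R ∪ π[b,a,g](R))) → 10
  γ[b; MIN(g)→c](σ[a>=2]((R ∪ π[b,a,g](R)))) → 4
  ρ[g/c](γ[b; MIN(g)→c](σ[a>=2]((R ∪ π[b,a,g](R))))) → 4

|E| = 4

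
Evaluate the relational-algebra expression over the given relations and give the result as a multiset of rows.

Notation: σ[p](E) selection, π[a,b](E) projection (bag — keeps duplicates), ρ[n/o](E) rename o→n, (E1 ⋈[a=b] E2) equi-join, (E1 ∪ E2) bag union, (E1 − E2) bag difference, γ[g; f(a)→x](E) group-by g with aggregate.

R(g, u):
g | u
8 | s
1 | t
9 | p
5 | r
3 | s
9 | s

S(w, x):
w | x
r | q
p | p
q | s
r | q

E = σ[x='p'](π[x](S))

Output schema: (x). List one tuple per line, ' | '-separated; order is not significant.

Stepwise |·|:
  S → 4
  π[x](S) → 4
  σ[x='p'](π[x](S)) → 1

== RESULT ==
x
p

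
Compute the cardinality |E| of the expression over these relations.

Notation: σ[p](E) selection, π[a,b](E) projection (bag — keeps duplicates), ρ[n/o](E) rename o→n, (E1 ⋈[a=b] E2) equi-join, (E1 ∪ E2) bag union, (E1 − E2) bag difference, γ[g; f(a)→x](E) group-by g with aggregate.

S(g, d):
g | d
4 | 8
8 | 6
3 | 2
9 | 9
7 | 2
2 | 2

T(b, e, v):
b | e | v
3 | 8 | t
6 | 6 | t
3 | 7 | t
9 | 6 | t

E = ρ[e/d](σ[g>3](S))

Row counts bottom-up:
  S → 6
  σ[g>3](S) → 4
  ρ[e/d](σ[g>3](S)) → 4

|E| = 4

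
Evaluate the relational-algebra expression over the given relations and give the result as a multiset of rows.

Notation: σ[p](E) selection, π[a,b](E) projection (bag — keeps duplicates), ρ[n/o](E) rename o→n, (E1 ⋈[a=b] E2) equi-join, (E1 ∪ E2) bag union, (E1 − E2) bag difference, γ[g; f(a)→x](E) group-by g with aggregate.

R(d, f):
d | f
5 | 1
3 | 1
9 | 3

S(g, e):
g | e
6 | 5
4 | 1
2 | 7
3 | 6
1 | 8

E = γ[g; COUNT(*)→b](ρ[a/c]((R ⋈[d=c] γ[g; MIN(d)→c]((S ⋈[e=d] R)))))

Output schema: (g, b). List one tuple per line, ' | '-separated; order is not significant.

Per-node cardinality:
  R → 3
  S → 5
  R → 3
  (S ⋈[e=d] R) → 1
  γ[g; MIN(d)→c]((S ⋈[e=d] R)) → 1
  (R ⋈[d=c] γ[g; MIN(d)→c]((S ⋈[e=d] R))) → 1
  ρ[a/c]((R ⋈[d=c] γ[g; MIN(d)→c]((S ⋈[e=d] R)))) → 1
  γ[g; COUNT(*)→b](ρ[a/c]((R ⋈[d=c] γ[g; MIN(d)→c]((S ⋈[e=d] R))))) → 1

== RESULT ==
g | b
6 | 1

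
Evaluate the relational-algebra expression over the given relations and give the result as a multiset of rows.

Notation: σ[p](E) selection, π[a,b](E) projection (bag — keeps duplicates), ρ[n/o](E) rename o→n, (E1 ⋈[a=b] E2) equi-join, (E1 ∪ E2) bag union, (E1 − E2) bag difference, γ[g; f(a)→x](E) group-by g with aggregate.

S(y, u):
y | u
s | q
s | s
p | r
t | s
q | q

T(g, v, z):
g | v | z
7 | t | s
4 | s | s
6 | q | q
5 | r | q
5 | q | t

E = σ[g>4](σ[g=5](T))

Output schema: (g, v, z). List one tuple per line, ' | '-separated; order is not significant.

Row counts bottom-up:
  T → 5
  σ[g=5](T) → 2
  σ[g>4](σ[g=5](T)) → 2

== RESULT ==
g | v | z
5 | q | t
5 | r | q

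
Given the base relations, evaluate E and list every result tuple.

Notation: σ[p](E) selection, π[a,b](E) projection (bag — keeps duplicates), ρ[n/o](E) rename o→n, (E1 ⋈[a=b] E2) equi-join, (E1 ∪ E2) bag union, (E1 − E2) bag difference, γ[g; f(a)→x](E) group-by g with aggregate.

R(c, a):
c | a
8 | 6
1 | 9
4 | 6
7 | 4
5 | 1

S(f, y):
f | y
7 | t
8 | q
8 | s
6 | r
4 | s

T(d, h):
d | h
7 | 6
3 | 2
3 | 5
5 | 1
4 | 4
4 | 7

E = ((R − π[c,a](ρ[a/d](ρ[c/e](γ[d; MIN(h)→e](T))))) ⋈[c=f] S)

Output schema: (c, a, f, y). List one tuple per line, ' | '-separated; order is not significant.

Row counts bottom-up:
  R → 5
  T → 6
  γ[d; MIN(h)→e](T) → 4
  ρ[c/e](γ[d; MIN(h)→e](T)) → 4
  ρ[a/d](ρ[c/e](γ[d; MIN(h)→e](T))) → 4
  π[c,a](ρ[a/d](ρ[c/e](γ[d; MIN(h)→e](T)))) → 4
  (R − π[c,a](ρ[a/d](ρ[c/e](γ[d; MIN(h)→e](T))))) → 5
  S → 5
  ((R − π[c,a](ρ[a/d](ρ[c/e](γ[d; MIN(h)→e](T))))) ⋈[c=f] S) → 4

== RESULT ==
c | a | f | y
4 | 6 | 4 | s
7 | 4 | 7 | t
8 | 6 | 8 | q
8 | 6 | 8 | s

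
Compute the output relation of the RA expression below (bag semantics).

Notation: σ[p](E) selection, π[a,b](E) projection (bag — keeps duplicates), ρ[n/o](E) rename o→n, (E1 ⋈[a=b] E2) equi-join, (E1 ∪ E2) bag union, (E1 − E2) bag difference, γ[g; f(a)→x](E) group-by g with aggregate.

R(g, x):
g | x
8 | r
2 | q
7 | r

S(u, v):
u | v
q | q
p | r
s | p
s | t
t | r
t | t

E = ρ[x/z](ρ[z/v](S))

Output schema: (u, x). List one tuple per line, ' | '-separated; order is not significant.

Subexpression sizes:
  S → 6
  ρ[z/v](S) → 6
  ρ[x/z](ρ[z/v](S)) → 6

== RESULT ==
u | x
p | r
q | q
s | p
s | t
t | r
t | t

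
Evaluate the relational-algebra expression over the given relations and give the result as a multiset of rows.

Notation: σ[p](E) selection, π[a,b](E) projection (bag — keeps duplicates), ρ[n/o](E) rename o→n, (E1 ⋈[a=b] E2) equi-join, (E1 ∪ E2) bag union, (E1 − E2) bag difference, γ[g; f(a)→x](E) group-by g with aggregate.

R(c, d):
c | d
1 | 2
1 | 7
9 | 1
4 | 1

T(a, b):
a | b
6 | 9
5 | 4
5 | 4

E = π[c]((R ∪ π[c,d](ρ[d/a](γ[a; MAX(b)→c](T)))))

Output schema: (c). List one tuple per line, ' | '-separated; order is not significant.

Row counts bottom-up:
  R → 4
  T → 3
  γ[a; MAX(b)→c](T) → 2
  ρ[d/a](γ[a; MAX(b)→c](T)) → 2
  π[c,d](ρ[d/a](γ[a; MAX(b)→c](T))) → 2
  (R ∪ π[c,d](ρ[d/a](γ[a; MAX(b)→c](T)))) → 6
  π[c]((R ∪ π[c,d](ρ[d/a](γ[a; MAX(b)→c](T))))) → 6

== RESULT ==
c
1
1
4
4
9
9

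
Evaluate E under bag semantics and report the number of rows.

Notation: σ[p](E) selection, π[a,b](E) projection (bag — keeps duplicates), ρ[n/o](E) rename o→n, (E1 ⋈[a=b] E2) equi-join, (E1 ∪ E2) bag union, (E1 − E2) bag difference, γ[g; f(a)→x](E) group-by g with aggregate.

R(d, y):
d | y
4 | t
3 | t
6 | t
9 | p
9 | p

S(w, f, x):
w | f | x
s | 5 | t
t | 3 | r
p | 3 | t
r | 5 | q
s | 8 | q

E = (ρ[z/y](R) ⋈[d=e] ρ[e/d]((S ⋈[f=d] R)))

Subexpression sizes:
  R → 5
  ρ[z/y](R) → 5
  S → 5
  R → 5
  (S ⋈[f=d] R) → 2
  ρ[e/d]((S ⋈[f=d] R)) → 2
  (ρ[z/y](R) ⋈[d=e] ρ[e/d]((S ⋈[f=d] R))) → 2

|E| = 2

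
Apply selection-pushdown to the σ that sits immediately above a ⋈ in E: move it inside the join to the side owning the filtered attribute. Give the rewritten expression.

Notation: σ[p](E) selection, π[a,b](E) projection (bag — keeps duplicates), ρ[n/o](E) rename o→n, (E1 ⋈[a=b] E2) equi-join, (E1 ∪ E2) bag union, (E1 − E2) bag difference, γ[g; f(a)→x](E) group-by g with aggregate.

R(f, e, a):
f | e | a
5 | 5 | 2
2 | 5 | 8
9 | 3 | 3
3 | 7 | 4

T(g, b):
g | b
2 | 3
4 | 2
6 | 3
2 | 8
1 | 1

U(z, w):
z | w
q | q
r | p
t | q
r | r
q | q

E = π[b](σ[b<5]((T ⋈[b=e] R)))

σ filters on b, owned by the left side.
E' = π[b]((σ[b<5](T) ⋈[b=e] R))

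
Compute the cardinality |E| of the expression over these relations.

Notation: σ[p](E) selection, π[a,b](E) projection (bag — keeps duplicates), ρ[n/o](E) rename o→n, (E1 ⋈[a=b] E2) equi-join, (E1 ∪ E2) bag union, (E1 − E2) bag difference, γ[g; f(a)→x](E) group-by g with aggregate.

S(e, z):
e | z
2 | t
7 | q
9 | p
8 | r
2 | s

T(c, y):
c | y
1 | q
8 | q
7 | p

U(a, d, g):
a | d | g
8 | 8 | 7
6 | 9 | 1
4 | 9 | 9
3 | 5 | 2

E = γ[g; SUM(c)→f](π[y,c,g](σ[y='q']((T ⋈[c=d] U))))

Per-node cardinality:
  T → 3
  U → 4
  (T ⋈[c=d] U) → 1
  σ[y='q']((T ⋈[c=d] U)) → 1
  π[y,c,g](σ[y='q']((T ⋈[c=d] U))) → 1
  γ[g; SUM(c)→f](π[y,c,g](σ[y='q']((T ⋈[c=d] U)))) → 1

|E| = 1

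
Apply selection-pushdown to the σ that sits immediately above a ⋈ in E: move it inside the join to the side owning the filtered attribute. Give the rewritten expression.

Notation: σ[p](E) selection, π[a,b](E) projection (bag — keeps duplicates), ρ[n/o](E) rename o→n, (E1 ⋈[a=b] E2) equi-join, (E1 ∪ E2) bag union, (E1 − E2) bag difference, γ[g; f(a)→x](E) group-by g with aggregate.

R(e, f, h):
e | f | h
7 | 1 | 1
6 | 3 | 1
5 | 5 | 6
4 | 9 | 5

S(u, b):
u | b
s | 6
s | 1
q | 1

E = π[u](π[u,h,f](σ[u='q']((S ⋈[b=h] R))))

σ filters on u, owned by the left side.
E' = π[u](π[u,h,f]((σ[u='q'](S) ⋈[b=h] R)))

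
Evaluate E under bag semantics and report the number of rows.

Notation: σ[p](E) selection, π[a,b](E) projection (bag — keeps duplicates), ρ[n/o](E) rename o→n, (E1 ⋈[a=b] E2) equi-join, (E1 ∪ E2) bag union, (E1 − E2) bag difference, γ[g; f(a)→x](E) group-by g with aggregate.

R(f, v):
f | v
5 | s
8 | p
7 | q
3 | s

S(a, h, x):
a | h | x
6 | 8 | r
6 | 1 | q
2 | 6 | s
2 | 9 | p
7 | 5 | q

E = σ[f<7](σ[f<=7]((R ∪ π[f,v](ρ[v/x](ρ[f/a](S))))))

Per-node cardinality:
  R → 4
  S → 5
  ρ[f/a](S) → 5
  ρ[v/x](ρ[f/a](S)) → 5
  π[f,v](ρ[v/x](ρ[f/a](S))) → 5
  (R ∪ π[f,v](ρ[v/x](ρ[f/a](S)))) → 9
  σ[f<=7]((R ∪ π[f,v](ρ[v/x](ρ[f/a](S))))) → 8
  σ[f<7](σ[f<=7]((R ∪ π[f,v](ρ[v/x](ρ[f/a](S)))))) → 6

|E| = 6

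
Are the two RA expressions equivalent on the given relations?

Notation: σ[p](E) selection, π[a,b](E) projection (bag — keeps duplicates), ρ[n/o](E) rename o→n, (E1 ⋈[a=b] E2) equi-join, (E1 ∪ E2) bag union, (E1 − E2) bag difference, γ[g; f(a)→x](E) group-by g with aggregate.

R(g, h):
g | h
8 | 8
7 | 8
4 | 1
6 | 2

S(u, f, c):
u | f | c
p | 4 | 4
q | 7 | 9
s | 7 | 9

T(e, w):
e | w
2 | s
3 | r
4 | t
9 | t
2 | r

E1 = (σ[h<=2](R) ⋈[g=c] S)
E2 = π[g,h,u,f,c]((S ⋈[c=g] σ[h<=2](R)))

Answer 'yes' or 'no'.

E1 subexpression sizes:
  R → 4
  σ[h<=2](R) → 2
  S → 3
  (σ[h<=2](R) ⋈[g=c] S) → 1
E2 subexpression sizes:
  S → 3
  R → 4
  σ[h<=2](R) → 2
  (S ⋈[c=g] σ[h<=2](R)) → 1
  π[g,h,u,f,c]((S ⋈[c=g] σ[h<=2](R))) → 1

E1 and E2 produce the same multiset:
g | h | u | f | c
4 | 1 | p | 4 | 4

yes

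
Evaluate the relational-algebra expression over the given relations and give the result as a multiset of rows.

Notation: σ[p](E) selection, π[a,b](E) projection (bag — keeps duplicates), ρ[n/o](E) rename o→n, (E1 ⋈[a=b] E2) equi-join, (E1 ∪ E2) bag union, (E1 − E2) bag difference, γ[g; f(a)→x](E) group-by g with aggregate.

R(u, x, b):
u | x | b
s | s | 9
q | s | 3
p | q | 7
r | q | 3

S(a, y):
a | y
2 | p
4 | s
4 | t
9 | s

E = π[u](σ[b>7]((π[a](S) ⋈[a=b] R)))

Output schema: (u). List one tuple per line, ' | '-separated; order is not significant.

Row counts bottom-up:
  S → 4
  π[a](S) → 4
  R → 4
  (π[a](S) ⋈[a=b] R) → 1
  σ[b>7]((π[a](S) ⋈[a=b] R)) → 1
  π[u](σ[b>7]((π[a](S) ⋈[a=b] R))) → 1

== RESULT ==
u
s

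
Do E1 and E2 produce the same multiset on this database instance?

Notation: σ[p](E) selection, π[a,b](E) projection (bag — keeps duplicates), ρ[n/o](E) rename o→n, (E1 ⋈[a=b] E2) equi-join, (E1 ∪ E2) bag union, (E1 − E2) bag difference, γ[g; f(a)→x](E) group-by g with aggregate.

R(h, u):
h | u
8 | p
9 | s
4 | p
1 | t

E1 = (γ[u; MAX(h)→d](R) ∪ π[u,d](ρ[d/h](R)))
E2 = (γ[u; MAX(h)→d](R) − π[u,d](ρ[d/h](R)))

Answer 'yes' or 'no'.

E1 subexpression sizes:
  R → 4
  γ[u; MAX(h)→d](R) → 3
  R → 4
  ρ[d/h](R) → 4
  π[u,d](ρ[d/h](R)) → 4
  (γ[u; MAX(h)→d](R) ∪ π[u,d](ρ[d/h](R))) → 7
E2 subexpression sizes:
  R → 4
  γ[u; MAX(h)→d](R) → 3
  R → 4
  ρ[d/h](R) → 4
  π[u,d](ρ[d/h](R)) → 4
  (γ[u; MAX(h)→d](R) − π[u,d](ρ[d/h](R))) → 0

E1 result:
u | d
p | 4
p | 8
p | 8
s | 9
s | 9
t | 1
t | 1
E2 result:
u | d
(0 rows)
Witness: ('s', 9) appears 2× in E1 but 0× in E2.

no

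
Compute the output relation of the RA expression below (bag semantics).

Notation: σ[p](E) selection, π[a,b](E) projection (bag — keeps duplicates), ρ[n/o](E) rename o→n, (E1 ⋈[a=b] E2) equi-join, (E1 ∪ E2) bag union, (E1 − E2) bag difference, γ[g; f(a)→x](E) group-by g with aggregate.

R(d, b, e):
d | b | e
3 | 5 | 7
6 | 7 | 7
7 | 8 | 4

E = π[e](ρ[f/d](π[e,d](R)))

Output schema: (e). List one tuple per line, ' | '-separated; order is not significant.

Subexpression sizes:
  R → 3
  π[e,d](R) → 3
  ρ[f/d](π[e,d](R)) → 3
  π[e](ρ[f/d](π[e,d](R))) → 3

== RESULT ==
e
4
7
7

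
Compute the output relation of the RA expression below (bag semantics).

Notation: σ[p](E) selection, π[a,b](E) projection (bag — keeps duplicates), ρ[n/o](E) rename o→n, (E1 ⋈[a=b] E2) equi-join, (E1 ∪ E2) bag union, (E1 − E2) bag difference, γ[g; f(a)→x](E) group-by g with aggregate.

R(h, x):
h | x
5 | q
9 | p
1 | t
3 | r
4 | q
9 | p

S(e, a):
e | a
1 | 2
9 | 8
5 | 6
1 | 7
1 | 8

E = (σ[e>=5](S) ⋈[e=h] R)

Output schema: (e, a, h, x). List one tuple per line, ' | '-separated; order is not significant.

Stepwise |·|:
  S → 5
  σ[e>=5](S) → 2
  R → 6
  (σ[e>=5](S) ⋈[e=h] R) → 3

== RESULT ==
e | a | h | x
5 | 6 | 5 | q
9 | 8 | 9 | p
9 | 8 | 9 | p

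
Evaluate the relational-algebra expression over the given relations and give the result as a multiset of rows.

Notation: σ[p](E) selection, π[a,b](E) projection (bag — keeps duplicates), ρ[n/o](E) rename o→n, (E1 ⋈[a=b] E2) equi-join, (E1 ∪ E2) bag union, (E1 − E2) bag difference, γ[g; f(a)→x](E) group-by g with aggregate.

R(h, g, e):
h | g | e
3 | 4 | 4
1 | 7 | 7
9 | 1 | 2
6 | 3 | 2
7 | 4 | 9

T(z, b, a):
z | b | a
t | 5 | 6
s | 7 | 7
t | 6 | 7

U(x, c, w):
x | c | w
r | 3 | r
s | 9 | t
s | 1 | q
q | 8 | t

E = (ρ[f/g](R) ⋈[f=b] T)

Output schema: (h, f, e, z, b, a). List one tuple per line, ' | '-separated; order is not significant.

Subexpression sizes:
  R → 5
  ρ[f/g](R) → 5
  T → 3
  (ρ[f/g](R) ⋈[f=b] T) → 1

== RESULT ==
h | f | e | z | b | a
1 | 7 | 7 | s | 7 | 7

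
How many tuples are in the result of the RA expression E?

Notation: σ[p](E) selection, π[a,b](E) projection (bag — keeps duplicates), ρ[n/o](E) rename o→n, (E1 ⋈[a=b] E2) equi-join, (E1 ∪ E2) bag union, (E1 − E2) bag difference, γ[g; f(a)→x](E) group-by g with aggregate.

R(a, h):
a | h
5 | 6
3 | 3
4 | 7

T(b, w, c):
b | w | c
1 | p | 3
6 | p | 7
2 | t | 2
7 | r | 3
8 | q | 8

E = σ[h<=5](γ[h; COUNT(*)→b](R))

Subexpression sizes:
  R → 3
  γ[h; COUNT(*)→b](R) → 3
  σ[h<=5](γ[h; COUNT(*)→b](R)) → 1

|E| = 1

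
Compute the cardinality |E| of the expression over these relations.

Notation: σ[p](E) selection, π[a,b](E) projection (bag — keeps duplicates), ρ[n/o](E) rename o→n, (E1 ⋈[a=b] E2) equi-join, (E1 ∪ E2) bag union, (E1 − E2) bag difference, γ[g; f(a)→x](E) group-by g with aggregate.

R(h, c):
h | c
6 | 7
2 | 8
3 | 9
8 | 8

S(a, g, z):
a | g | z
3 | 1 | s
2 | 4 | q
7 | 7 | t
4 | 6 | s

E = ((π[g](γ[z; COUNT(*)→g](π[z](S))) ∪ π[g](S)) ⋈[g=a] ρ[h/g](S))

Per-node cardinality:
  S → 4
  π[z](S) → 4
  γ[z; COUNT(*)→g](π[z](S)) → 3
  π[g](γ[z; COUNT(*)→g](π[z](S))) → 3
  S → 4
  π[g](S) → 4
  (π[g](γ[z; COUNT(*)→g](π[z](S))) ∪ π[g](S)) → 7
  S → 4
  ρ[h/g](S) → 4
  ((π[g](γ[z; COUNT(*)→g](π[z](S))) ∪ π[g](S)) ⋈[g=a] ρ[h/g](S)) → 3

|E| = 3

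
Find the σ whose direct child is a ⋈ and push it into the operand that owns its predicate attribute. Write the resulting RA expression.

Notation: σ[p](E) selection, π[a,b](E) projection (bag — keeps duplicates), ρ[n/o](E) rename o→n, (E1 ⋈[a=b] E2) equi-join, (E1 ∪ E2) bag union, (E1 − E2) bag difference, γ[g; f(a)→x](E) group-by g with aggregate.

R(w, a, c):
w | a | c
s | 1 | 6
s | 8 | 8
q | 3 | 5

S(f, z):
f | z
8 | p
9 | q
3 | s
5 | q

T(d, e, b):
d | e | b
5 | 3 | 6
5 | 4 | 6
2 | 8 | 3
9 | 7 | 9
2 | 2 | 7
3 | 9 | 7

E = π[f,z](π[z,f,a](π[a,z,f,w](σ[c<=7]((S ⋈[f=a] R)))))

σ filters on c, owned by the right side.
E' = π[f,z](π[z,f,a](π[a,z,f,w]((S ⋈[f=a] σ[c<=7](R)))))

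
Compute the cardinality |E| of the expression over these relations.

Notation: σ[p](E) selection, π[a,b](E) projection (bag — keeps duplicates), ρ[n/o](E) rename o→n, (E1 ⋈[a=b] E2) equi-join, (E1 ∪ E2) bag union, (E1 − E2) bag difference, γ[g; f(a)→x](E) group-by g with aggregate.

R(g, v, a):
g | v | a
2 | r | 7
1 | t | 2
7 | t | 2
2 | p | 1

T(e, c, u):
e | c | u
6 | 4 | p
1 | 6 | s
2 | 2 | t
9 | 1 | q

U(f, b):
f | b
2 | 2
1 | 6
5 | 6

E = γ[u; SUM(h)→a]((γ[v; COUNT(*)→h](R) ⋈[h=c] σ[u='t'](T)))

Subexpression sizes:
  R → 4
  γ[v; COUNT(*)→h](R) → 3
  T → 4
  σ[u='t'](T) → 1
  (γ[v; COUNT(*)→h](R) ⋈[h=c] σ[u='t'](T)) → 1
  γ[u; SUM(h)→a]((γ[v; COUNT(*)→h](R) ⋈[h=c] σ[u='t'](T))) → 1

|E| = 1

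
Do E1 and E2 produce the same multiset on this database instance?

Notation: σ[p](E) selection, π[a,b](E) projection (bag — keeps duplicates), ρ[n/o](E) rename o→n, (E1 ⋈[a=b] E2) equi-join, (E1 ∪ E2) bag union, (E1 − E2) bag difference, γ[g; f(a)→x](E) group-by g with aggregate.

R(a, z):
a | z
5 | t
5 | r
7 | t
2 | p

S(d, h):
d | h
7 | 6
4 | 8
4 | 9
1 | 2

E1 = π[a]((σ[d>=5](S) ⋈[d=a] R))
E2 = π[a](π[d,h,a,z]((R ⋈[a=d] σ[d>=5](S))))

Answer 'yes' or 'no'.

E1 per-node cardinality:
  S → 4
  σ[d>=5](S) → 1
  R → 4
  (σ[d>=5](S) ⋈[d=a] R) → 1
  π[a]((σ[d>=5](S) ⋈[d=a] R)) → 1
E2 per-node cardinality:
  R → 4
  S → 4
  σ[d>=5](S) → 1
  (R ⋈[a=d] σ[d>=5](S)) → 1
  π[d,h,a,z]((R ⋈[a=d] σ[d>=5](S))) → 1
  π[a](π[d,h,a,z]((R ⋈[a=d] σ[d>=5](S)))) → 1

E1 and E2 produce the same multiset:
a
7

yes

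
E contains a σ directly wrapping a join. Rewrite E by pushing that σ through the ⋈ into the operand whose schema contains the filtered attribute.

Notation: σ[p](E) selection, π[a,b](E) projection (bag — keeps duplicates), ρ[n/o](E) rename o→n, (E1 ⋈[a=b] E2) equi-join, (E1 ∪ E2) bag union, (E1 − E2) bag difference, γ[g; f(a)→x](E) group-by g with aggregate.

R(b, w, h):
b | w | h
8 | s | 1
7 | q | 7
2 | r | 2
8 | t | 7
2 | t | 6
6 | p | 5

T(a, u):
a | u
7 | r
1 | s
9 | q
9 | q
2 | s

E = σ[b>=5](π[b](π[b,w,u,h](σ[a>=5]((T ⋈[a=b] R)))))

σ filters on a, owned by the left side.
E' = σ[b>=5](π[b](π[b,w,u,h]((σ[a>=5](T) ⋈[a=b] R))))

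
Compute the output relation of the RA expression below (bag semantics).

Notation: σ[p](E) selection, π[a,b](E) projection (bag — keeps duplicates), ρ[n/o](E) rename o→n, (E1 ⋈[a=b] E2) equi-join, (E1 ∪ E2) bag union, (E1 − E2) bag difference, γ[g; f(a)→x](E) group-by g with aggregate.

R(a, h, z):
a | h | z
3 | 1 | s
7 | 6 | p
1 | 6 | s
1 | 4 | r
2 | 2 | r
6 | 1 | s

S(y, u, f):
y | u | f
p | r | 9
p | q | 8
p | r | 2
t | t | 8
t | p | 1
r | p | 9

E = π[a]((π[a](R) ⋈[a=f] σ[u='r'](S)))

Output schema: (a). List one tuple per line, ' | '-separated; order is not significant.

Per-node cardinality:
  R → 6
  π[a](R) → 6
  S → 6
  σ[u='r'](S) → 2
  (π[a](R) ⋈[a=f] σ[u='r'](S)) → 1
  π[a]((π[a](R) ⋈[a=f] σ[u='r'](S))) → 1

== RESULT ==
a
2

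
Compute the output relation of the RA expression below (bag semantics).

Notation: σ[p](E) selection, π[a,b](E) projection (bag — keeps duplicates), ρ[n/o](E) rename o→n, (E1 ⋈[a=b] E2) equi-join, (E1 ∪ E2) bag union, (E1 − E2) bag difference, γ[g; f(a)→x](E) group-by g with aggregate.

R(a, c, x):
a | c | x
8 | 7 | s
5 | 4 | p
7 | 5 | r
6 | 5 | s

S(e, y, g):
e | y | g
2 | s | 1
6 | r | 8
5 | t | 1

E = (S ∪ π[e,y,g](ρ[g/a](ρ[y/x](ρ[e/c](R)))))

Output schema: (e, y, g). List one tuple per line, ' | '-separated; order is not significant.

Per-node cardinality:
  S → 3
  R → 4
  ρ[e/c](R) → 4
  ρ[y/x](ρ[e/c](R)) → 4
  ρ[g/a](ρ[y/x](ρ[e/c](R))) → 4
  π[e,y,g](ρ[g/a](ρ[y/x](ρ[e/c](R)))) → 4
  (S ∪ π[e,y,g](ρ[g/a](ρ[y/x](ρ[e/c](R))))) → 7

== RESULT ==
e | y | g
2 | s | 1
4 | p | 5
5 | r | 7
5 | s | 6
5 | t | 1
6 | r | 8
7 | s | 8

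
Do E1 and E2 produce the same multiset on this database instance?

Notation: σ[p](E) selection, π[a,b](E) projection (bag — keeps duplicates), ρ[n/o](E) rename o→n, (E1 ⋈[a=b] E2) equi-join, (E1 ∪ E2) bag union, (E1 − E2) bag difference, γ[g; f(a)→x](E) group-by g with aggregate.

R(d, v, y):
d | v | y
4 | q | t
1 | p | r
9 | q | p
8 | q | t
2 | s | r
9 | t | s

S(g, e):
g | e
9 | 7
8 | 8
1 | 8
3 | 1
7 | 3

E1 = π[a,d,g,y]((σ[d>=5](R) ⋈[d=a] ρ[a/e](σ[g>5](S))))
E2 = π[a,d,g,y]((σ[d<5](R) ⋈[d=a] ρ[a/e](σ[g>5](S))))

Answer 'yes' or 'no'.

E1 row counts bottom-up:
  R → 6
  σ[d>=5](R) → 3
  S → 5
  σ[g>5](S) → 3
  ρ[a/e](σ[g>5](S)) → 3
  (σ[d>=5](R) ⋈[d=a] ρ[a/e](σ[g>5](S))) → 1
  π[a,d,g,y]((σ[d>=5](R) ⋈[d=a] ρ[a/e](σ[g>5](S)))) → 1
E2 row counts bottom-up:
  R → 6
  σ[d<5](R) → 3
  S → 5
  σ[g>5](S) → 3
  ρ[a/e](σ[g>5](S)) → 3
  (σ[d<5](R) ⋈[d=a] ρ[a/e](σ[g>5](S))) → 0
  π[a,d,g,y]((σ[d<5](R) ⋈[d=a] ρ[a/e](σ[g>5](S)))) → 0

E1 result:
a | d | g | y
8 | 8 | 8 | t
E2 result:
a | d | g | y
(0 rows)
Witness: (8, 8, 8, 't') appears 1× in E1 but 0× in E2.

no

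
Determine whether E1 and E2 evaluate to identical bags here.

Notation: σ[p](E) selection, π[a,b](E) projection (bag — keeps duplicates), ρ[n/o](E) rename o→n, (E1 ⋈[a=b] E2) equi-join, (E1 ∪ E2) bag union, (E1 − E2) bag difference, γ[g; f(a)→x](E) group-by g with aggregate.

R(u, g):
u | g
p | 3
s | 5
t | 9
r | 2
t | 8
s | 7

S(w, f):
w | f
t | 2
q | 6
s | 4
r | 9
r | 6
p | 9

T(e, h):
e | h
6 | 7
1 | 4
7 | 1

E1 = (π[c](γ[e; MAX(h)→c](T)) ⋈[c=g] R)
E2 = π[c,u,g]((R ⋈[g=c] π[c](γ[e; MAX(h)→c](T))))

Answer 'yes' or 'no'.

E1 per-node cardinality:
  T → 3
  γ[e; MAX(h)→c](T) → 3
  π[c](γ[e; MAX(h)→c](T)) → 3
  R → 6
  (π[c](γ[e; MAX(h)→c](T)) ⋈[c=g] R) → 1
E2 per-node cardinality:
  R → 6
  T → 3
  γ[e; MAX(h)→c](T) → 3
  π[c](γ[e; MAX(h)→c](T)) → 3
  (R ⋈[g=c] π[c](γ[e; MAX(h)→c](T))) → 1
  π[c,u,g]((R ⋈[g=c] π[c](γ[e; MAX(h)→c](T)))) → 1

E1 and E2 produce the same multiset:
c | u | g
7 | s | 7

yes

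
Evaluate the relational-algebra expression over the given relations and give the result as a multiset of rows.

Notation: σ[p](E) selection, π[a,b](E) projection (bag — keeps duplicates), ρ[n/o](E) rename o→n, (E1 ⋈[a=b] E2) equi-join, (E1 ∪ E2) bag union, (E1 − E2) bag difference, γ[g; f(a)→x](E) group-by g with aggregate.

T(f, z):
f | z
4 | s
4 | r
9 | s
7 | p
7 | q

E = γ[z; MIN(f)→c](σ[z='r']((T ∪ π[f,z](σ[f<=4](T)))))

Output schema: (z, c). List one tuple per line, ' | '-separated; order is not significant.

Row counts bottom-up:
  T → 5
  T → 5
  σ[f<=4](T) → 2
  π[f,z](σ[f<=4](T)) → 2
  (T ∪ π[f,z](σ[f<=4](T))) → 7
  σ[z='r']((T ∪ π[f,z](σ[f<=4](T)))) → 2
  γ[z; MIN(f)→c](σ[z='r']((T ∪ π[f,z](σ[f<=4](T))))) → 1

== RESULT ==
z | c
r | 4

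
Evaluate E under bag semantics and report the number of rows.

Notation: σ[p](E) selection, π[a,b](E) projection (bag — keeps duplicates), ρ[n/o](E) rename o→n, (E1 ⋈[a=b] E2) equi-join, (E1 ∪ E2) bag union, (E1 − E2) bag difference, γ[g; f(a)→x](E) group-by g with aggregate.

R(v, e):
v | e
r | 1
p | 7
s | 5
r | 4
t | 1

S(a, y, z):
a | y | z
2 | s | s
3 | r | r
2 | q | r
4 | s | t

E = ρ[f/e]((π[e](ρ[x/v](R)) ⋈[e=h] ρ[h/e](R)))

Per-node cardinality:
  R → 5
  ρ[x/v](R) → 5
  π[e](ρ[x/v](R)) → 5
  R → 5
  ρ[h/e](R) → 5
  (π[e](ρ[x/v](R)) ⋈[e=h] ρ[h/e](R)) → 7
  ρ[f/e]((π[e](ρ[x/v](R)) ⋈[e=h] ρ[h/e](R))) → 7

|E| = 7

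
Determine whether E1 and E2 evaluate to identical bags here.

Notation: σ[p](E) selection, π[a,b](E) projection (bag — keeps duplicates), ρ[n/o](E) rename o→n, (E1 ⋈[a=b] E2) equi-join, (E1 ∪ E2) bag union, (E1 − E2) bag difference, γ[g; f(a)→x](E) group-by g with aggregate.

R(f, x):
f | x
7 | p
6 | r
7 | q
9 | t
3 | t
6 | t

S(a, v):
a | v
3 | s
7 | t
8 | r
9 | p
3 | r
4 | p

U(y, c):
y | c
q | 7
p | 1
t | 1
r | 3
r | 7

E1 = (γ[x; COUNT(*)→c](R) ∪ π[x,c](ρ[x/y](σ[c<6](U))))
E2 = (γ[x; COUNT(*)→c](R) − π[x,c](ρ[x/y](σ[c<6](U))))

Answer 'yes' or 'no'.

E1 stepwise |·|:
  R → 6
  γ[x; COUNT(*)→c](R) → 4
  U → 5
  σ[c<6](U) → 3
  ρ[x/y](σ[c<6](U)) → 3
  π[x,c](ρ[x/y](σ[c<6](U))) → 3
  (γ[x; COUNT(*)→c](R) ∪ π[x,c](ρ[x/y](σ[c<6](U)))) → 7
E2 stepwise |·|:
  R → 6
  γ[x; COUNT(*)→c](R) → 4
  U → 5
  σ[c<6](U) → 3
  ρ[x/y](σ[c<6](U)) → 3
  π[x,c](ρ[x/y](σ[c<6](U))) → 3
  (γ[x; COUNT(*)→c](R) − π[x,c](ρ[x/y](σ[c<6](U)))) → 3

E1 result:
x | c
p | 1
p | 1
q | 1
r | 1
r | 3
t | 1
t | 3
E2 result:
x | c
q | 1
r | 1
t | 3
Witness: ('t', 1) appears 1× in E1 but 0× in E2.

no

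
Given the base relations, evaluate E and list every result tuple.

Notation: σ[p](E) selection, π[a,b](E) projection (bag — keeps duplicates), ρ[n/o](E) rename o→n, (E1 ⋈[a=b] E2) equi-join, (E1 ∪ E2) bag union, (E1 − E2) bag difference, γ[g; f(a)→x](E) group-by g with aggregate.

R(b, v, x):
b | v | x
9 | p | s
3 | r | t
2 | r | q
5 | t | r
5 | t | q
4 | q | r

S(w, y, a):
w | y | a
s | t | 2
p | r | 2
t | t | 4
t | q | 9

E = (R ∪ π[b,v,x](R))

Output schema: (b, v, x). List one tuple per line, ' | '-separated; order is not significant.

Per-node cardinality:
  R → 6
  R → 6
  π[b,v,x](R) → 6
  (R ∪ π[b,v,x](R)) → 12

== RESULT ==
b | v | x
2 | r | q
2 | r | q
3 | r | t
3 | r | t
4 | q | r
4 | q | r
5 | t | q
5 | t | q
5 | t | r
5 | t | r
9 | p | s
9 | p | s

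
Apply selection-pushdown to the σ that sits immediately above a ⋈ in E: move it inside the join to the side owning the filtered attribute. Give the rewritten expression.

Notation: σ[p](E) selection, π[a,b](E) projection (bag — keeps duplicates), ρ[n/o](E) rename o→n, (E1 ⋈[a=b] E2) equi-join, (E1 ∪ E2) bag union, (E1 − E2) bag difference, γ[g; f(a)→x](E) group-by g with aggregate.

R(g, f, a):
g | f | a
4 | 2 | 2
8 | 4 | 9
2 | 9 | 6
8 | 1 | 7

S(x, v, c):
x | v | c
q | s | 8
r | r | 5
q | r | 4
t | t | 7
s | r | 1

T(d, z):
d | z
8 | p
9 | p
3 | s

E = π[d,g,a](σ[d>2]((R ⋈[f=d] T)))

σ filters on d, owned by the right side.
E' = π[d,g,a]((R ⋈[f=d] σ[d>2](T)))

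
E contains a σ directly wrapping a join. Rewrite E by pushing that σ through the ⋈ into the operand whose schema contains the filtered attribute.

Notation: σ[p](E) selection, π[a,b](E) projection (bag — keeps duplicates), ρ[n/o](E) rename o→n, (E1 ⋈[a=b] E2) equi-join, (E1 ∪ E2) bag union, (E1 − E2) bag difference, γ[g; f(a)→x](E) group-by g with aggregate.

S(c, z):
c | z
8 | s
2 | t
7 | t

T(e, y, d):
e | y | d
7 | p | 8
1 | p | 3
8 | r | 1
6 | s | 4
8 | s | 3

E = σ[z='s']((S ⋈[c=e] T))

σ filters on z, owned by the left side.
E' = (σ[z='s'](S) ⋈[c=e] T)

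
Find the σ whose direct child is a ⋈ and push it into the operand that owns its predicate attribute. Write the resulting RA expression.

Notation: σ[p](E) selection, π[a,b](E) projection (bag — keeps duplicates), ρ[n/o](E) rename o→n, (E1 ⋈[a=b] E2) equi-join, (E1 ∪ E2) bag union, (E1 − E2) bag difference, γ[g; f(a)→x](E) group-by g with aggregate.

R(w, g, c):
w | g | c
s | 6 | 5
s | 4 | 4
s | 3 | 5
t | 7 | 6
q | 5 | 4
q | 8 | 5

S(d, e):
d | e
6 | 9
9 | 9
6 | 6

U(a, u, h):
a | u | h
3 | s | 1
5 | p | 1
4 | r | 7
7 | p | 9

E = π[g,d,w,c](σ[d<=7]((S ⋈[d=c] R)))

σ filters on d, owned by the left side.
E' = π[g,d,w,c]((σ[d<=7](S) ⋈[d=c] R))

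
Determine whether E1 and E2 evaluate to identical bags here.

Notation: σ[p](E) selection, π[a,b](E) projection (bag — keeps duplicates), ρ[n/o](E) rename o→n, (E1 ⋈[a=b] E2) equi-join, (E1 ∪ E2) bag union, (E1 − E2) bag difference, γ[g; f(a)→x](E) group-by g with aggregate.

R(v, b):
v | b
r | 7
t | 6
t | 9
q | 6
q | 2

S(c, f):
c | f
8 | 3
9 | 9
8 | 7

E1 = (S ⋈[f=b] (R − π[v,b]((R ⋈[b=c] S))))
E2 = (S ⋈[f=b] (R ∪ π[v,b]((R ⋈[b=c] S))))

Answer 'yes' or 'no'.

E1 stepwise |·|:
  S → 3
  R → 5
  R → 5
  S → 3
  (R ⋈[b=c] S) → 1
  π[v,b]((R ⋈[b=c] S)) → 1
  (R − π[v,b]((R ⋈[b=c] S))) → 4
  (S ⋈[f=b] (R − π[v,b]((R ⋈[b=c] S)))) → 1
E2 stepwise |·|:
  S → 3
  R → 5
  R → 5
  S → 3
  (R ⋈[b=c] S) → 1
  π[v,b]((R ⋈[b=c] S)) → 1
  (R ∪ π[v,b]((R ⋈[b=c] S))) → 6
  (S ⋈[f=b] (R ∪ π[v,b]((R ⋈[b=c] S)))) → 3

E1 result:
c | f | v | b
8 | 7 | r | 7
E2 result:
c | f | v | b
8 | 7 | r | 7
9 | 9 | t | 9
9 | 9 | t | 9
Witness: (9, 9, 't', 9) appears 0× in E1 but 2× in E2.

no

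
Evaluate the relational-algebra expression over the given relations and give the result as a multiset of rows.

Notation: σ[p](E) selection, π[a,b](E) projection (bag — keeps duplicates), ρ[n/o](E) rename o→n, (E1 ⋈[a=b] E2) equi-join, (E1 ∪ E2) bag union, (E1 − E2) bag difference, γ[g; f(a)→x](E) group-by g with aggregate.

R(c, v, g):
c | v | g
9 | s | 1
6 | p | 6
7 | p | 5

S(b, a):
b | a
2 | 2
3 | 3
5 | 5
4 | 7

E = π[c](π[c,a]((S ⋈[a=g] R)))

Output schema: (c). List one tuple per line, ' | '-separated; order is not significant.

Per-node cardinality:
  S → 4
  R → 3
  (S ⋈[a=g] R) → 1
  π[c,a]((S ⋈[a=g] R)) → 1
  π[c](π[c,a]((S ⋈[a=g] R))) → 1

== RESULT ==
c
7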